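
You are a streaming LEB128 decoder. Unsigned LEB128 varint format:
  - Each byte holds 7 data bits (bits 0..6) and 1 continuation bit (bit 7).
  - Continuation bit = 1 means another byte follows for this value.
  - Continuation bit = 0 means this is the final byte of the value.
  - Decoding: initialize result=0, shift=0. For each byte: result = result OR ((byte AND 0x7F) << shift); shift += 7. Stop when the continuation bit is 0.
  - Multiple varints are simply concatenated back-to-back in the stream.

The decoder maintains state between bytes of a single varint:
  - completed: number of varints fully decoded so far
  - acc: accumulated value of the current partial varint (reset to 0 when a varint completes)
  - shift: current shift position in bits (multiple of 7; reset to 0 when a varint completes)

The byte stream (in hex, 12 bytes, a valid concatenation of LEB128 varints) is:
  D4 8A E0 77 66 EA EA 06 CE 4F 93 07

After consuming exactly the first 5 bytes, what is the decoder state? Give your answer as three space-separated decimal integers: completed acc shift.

Answer: 2 0 0

Derivation:
byte[0]=0xD4 cont=1 payload=0x54: acc |= 84<<0 -> completed=0 acc=84 shift=7
byte[1]=0x8A cont=1 payload=0x0A: acc |= 10<<7 -> completed=0 acc=1364 shift=14
byte[2]=0xE0 cont=1 payload=0x60: acc |= 96<<14 -> completed=0 acc=1574228 shift=21
byte[3]=0x77 cont=0 payload=0x77: varint #1 complete (value=251135316); reset -> completed=1 acc=0 shift=0
byte[4]=0x66 cont=0 payload=0x66: varint #2 complete (value=102); reset -> completed=2 acc=0 shift=0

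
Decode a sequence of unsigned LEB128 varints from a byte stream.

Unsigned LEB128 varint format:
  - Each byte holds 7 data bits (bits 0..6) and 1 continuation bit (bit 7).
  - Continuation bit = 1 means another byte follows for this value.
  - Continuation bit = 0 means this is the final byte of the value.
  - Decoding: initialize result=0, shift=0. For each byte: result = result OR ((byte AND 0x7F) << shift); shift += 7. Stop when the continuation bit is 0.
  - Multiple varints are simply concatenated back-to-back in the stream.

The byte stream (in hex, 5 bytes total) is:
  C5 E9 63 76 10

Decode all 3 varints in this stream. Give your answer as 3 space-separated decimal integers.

  byte[0]=0xC5 cont=1 payload=0x45=69: acc |= 69<<0 -> acc=69 shift=7
  byte[1]=0xE9 cont=1 payload=0x69=105: acc |= 105<<7 -> acc=13509 shift=14
  byte[2]=0x63 cont=0 payload=0x63=99: acc |= 99<<14 -> acc=1635525 shift=21 [end]
Varint 1: bytes[0:3] = C5 E9 63 -> value 1635525 (3 byte(s))
  byte[3]=0x76 cont=0 payload=0x76=118: acc |= 118<<0 -> acc=118 shift=7 [end]
Varint 2: bytes[3:4] = 76 -> value 118 (1 byte(s))
  byte[4]=0x10 cont=0 payload=0x10=16: acc |= 16<<0 -> acc=16 shift=7 [end]
Varint 3: bytes[4:5] = 10 -> value 16 (1 byte(s))

Answer: 1635525 118 16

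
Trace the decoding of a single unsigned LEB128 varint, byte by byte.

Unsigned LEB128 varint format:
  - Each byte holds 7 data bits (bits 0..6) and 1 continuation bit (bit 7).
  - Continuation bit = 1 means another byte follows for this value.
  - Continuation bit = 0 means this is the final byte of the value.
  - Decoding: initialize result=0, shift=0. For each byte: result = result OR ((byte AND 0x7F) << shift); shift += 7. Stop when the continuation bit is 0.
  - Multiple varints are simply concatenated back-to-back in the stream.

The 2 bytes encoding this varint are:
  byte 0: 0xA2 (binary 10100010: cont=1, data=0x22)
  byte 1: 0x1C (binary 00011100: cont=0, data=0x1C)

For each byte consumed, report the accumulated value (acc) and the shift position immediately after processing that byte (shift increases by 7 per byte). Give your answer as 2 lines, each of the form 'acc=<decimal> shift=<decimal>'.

byte 0=0xA2: payload=0x22=34, contrib = 34<<0 = 34; acc -> 34, shift -> 7
byte 1=0x1C: payload=0x1C=28, contrib = 28<<7 = 3584; acc -> 3618, shift -> 14

Answer: acc=34 shift=7
acc=3618 shift=14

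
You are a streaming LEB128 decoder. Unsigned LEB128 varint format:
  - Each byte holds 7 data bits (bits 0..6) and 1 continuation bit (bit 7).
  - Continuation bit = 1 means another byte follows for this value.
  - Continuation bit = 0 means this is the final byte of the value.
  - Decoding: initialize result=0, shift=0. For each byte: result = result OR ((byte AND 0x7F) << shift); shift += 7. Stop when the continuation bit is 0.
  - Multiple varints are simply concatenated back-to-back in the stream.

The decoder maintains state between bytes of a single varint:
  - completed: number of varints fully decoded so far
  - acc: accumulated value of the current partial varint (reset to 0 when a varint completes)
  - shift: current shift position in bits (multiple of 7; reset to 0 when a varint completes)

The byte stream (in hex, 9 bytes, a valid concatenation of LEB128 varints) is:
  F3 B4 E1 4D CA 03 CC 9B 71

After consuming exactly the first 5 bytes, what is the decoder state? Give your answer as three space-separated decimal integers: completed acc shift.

Answer: 1 74 7

Derivation:
byte[0]=0xF3 cont=1 payload=0x73: acc |= 115<<0 -> completed=0 acc=115 shift=7
byte[1]=0xB4 cont=1 payload=0x34: acc |= 52<<7 -> completed=0 acc=6771 shift=14
byte[2]=0xE1 cont=1 payload=0x61: acc |= 97<<14 -> completed=0 acc=1596019 shift=21
byte[3]=0x4D cont=0 payload=0x4D: varint #1 complete (value=163076723); reset -> completed=1 acc=0 shift=0
byte[4]=0xCA cont=1 payload=0x4A: acc |= 74<<0 -> completed=1 acc=74 shift=7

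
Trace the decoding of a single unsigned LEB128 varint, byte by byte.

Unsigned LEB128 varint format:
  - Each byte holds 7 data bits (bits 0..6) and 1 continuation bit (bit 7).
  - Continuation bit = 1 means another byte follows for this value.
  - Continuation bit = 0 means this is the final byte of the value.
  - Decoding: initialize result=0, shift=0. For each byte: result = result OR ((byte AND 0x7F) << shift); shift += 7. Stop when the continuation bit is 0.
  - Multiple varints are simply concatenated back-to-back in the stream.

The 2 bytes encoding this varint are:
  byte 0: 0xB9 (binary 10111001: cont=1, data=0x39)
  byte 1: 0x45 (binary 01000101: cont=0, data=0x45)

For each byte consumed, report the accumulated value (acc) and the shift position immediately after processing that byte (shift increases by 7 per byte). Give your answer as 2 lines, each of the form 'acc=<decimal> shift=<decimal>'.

Answer: acc=57 shift=7
acc=8889 shift=14

Derivation:
byte 0=0xB9: payload=0x39=57, contrib = 57<<0 = 57; acc -> 57, shift -> 7
byte 1=0x45: payload=0x45=69, contrib = 69<<7 = 8832; acc -> 8889, shift -> 14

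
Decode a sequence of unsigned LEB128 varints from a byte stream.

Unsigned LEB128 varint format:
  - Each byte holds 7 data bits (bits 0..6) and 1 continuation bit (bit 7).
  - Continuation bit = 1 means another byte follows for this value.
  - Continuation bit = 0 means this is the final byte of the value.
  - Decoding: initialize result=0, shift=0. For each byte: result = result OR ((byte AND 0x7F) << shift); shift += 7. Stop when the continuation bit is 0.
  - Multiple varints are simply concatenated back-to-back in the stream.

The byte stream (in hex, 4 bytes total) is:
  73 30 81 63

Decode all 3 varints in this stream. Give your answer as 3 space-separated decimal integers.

Answer: 115 48 12673

Derivation:
  byte[0]=0x73 cont=0 payload=0x73=115: acc |= 115<<0 -> acc=115 shift=7 [end]
Varint 1: bytes[0:1] = 73 -> value 115 (1 byte(s))
  byte[1]=0x30 cont=0 payload=0x30=48: acc |= 48<<0 -> acc=48 shift=7 [end]
Varint 2: bytes[1:2] = 30 -> value 48 (1 byte(s))
  byte[2]=0x81 cont=1 payload=0x01=1: acc |= 1<<0 -> acc=1 shift=7
  byte[3]=0x63 cont=0 payload=0x63=99: acc |= 99<<7 -> acc=12673 shift=14 [end]
Varint 3: bytes[2:4] = 81 63 -> value 12673 (2 byte(s))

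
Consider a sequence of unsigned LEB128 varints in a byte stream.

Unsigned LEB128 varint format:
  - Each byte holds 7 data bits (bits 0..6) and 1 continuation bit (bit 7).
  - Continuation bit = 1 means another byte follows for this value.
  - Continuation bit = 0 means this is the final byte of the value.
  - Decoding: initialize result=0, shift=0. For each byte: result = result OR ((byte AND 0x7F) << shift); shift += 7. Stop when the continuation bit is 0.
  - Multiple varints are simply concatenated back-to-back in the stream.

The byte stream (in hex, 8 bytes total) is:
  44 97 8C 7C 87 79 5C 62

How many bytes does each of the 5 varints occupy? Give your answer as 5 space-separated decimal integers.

Answer: 1 3 2 1 1

Derivation:
  byte[0]=0x44 cont=0 payload=0x44=68: acc |= 68<<0 -> acc=68 shift=7 [end]
Varint 1: bytes[0:1] = 44 -> value 68 (1 byte(s))
  byte[1]=0x97 cont=1 payload=0x17=23: acc |= 23<<0 -> acc=23 shift=7
  byte[2]=0x8C cont=1 payload=0x0C=12: acc |= 12<<7 -> acc=1559 shift=14
  byte[3]=0x7C cont=0 payload=0x7C=124: acc |= 124<<14 -> acc=2033175 shift=21 [end]
Varint 2: bytes[1:4] = 97 8C 7C -> value 2033175 (3 byte(s))
  byte[4]=0x87 cont=1 payload=0x07=7: acc |= 7<<0 -> acc=7 shift=7
  byte[5]=0x79 cont=0 payload=0x79=121: acc |= 121<<7 -> acc=15495 shift=14 [end]
Varint 3: bytes[4:6] = 87 79 -> value 15495 (2 byte(s))
  byte[6]=0x5C cont=0 payload=0x5C=92: acc |= 92<<0 -> acc=92 shift=7 [end]
Varint 4: bytes[6:7] = 5C -> value 92 (1 byte(s))
  byte[7]=0x62 cont=0 payload=0x62=98: acc |= 98<<0 -> acc=98 shift=7 [end]
Varint 5: bytes[7:8] = 62 -> value 98 (1 byte(s))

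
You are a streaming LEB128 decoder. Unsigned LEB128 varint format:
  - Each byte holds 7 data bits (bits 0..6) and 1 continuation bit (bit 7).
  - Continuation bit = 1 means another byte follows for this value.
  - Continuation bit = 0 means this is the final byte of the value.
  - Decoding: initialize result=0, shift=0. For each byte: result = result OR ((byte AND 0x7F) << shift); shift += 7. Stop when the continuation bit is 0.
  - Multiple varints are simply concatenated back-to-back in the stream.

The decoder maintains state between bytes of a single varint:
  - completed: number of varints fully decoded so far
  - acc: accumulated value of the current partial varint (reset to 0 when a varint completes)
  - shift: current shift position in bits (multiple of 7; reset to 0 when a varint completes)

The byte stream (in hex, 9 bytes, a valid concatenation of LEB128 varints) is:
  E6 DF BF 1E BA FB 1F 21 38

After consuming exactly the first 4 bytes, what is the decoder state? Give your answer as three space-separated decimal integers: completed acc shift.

byte[0]=0xE6 cont=1 payload=0x66: acc |= 102<<0 -> completed=0 acc=102 shift=7
byte[1]=0xDF cont=1 payload=0x5F: acc |= 95<<7 -> completed=0 acc=12262 shift=14
byte[2]=0xBF cont=1 payload=0x3F: acc |= 63<<14 -> completed=0 acc=1044454 shift=21
byte[3]=0x1E cont=0 payload=0x1E: varint #1 complete (value=63959014); reset -> completed=1 acc=0 shift=0

Answer: 1 0 0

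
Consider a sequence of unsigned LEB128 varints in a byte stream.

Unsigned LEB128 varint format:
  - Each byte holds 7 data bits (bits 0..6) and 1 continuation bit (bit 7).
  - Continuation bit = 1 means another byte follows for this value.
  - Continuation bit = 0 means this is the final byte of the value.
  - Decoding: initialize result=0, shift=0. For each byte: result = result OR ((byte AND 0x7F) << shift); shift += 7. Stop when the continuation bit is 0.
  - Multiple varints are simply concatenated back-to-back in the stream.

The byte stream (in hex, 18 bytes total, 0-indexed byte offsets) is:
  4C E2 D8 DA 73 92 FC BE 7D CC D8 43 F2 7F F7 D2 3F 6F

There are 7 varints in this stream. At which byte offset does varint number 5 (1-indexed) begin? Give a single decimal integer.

Answer: 12

Derivation:
  byte[0]=0x4C cont=0 payload=0x4C=76: acc |= 76<<0 -> acc=76 shift=7 [end]
Varint 1: bytes[0:1] = 4C -> value 76 (1 byte(s))
  byte[1]=0xE2 cont=1 payload=0x62=98: acc |= 98<<0 -> acc=98 shift=7
  byte[2]=0xD8 cont=1 payload=0x58=88: acc |= 88<<7 -> acc=11362 shift=14
  byte[3]=0xDA cont=1 payload=0x5A=90: acc |= 90<<14 -> acc=1485922 shift=21
  byte[4]=0x73 cont=0 payload=0x73=115: acc |= 115<<21 -> acc=242658402 shift=28 [end]
Varint 2: bytes[1:5] = E2 D8 DA 73 -> value 242658402 (4 byte(s))
  byte[5]=0x92 cont=1 payload=0x12=18: acc |= 18<<0 -> acc=18 shift=7
  byte[6]=0xFC cont=1 payload=0x7C=124: acc |= 124<<7 -> acc=15890 shift=14
  byte[7]=0xBE cont=1 payload=0x3E=62: acc |= 62<<14 -> acc=1031698 shift=21
  byte[8]=0x7D cont=0 payload=0x7D=125: acc |= 125<<21 -> acc=263175698 shift=28 [end]
Varint 3: bytes[5:9] = 92 FC BE 7D -> value 263175698 (4 byte(s))
  byte[9]=0xCC cont=1 payload=0x4C=76: acc |= 76<<0 -> acc=76 shift=7
  byte[10]=0xD8 cont=1 payload=0x58=88: acc |= 88<<7 -> acc=11340 shift=14
  byte[11]=0x43 cont=0 payload=0x43=67: acc |= 67<<14 -> acc=1109068 shift=21 [end]
Varint 4: bytes[9:12] = CC D8 43 -> value 1109068 (3 byte(s))
  byte[12]=0xF2 cont=1 payload=0x72=114: acc |= 114<<0 -> acc=114 shift=7
  byte[13]=0x7F cont=0 payload=0x7F=127: acc |= 127<<7 -> acc=16370 shift=14 [end]
Varint 5: bytes[12:14] = F2 7F -> value 16370 (2 byte(s))
  byte[14]=0xF7 cont=1 payload=0x77=119: acc |= 119<<0 -> acc=119 shift=7
  byte[15]=0xD2 cont=1 payload=0x52=82: acc |= 82<<7 -> acc=10615 shift=14
  byte[16]=0x3F cont=0 payload=0x3F=63: acc |= 63<<14 -> acc=1042807 shift=21 [end]
Varint 6: bytes[14:17] = F7 D2 3F -> value 1042807 (3 byte(s))
  byte[17]=0x6F cont=0 payload=0x6F=111: acc |= 111<<0 -> acc=111 shift=7 [end]
Varint 7: bytes[17:18] = 6F -> value 111 (1 byte(s))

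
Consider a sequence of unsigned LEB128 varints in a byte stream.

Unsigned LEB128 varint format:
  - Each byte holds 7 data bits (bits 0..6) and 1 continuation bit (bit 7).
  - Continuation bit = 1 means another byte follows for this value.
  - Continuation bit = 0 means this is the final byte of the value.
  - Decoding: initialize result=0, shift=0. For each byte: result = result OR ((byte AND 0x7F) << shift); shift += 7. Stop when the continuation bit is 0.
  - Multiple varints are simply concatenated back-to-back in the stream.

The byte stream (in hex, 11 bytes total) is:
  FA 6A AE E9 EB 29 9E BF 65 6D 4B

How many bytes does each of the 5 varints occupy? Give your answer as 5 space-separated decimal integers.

  byte[0]=0xFA cont=1 payload=0x7A=122: acc |= 122<<0 -> acc=122 shift=7
  byte[1]=0x6A cont=0 payload=0x6A=106: acc |= 106<<7 -> acc=13690 shift=14 [end]
Varint 1: bytes[0:2] = FA 6A -> value 13690 (2 byte(s))
  byte[2]=0xAE cont=1 payload=0x2E=46: acc |= 46<<0 -> acc=46 shift=7
  byte[3]=0xE9 cont=1 payload=0x69=105: acc |= 105<<7 -> acc=13486 shift=14
  byte[4]=0xEB cont=1 payload=0x6B=107: acc |= 107<<14 -> acc=1766574 shift=21
  byte[5]=0x29 cont=0 payload=0x29=41: acc |= 41<<21 -> acc=87749806 shift=28 [end]
Varint 2: bytes[2:6] = AE E9 EB 29 -> value 87749806 (4 byte(s))
  byte[6]=0x9E cont=1 payload=0x1E=30: acc |= 30<<0 -> acc=30 shift=7
  byte[7]=0xBF cont=1 payload=0x3F=63: acc |= 63<<7 -> acc=8094 shift=14
  byte[8]=0x65 cont=0 payload=0x65=101: acc |= 101<<14 -> acc=1662878 shift=21 [end]
Varint 3: bytes[6:9] = 9E BF 65 -> value 1662878 (3 byte(s))
  byte[9]=0x6D cont=0 payload=0x6D=109: acc |= 109<<0 -> acc=109 shift=7 [end]
Varint 4: bytes[9:10] = 6D -> value 109 (1 byte(s))
  byte[10]=0x4B cont=0 payload=0x4B=75: acc |= 75<<0 -> acc=75 shift=7 [end]
Varint 5: bytes[10:11] = 4B -> value 75 (1 byte(s))

Answer: 2 4 3 1 1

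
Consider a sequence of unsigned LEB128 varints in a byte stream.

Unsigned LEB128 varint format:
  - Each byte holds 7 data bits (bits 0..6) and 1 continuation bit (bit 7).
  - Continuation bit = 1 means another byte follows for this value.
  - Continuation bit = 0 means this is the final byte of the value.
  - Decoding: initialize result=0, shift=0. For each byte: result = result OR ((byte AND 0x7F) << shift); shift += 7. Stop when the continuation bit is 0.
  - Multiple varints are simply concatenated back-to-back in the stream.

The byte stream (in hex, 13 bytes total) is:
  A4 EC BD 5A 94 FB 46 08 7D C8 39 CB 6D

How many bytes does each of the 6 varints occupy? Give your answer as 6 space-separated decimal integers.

  byte[0]=0xA4 cont=1 payload=0x24=36: acc |= 36<<0 -> acc=36 shift=7
  byte[1]=0xEC cont=1 payload=0x6C=108: acc |= 108<<7 -> acc=13860 shift=14
  byte[2]=0xBD cont=1 payload=0x3D=61: acc |= 61<<14 -> acc=1013284 shift=21
  byte[3]=0x5A cont=0 payload=0x5A=90: acc |= 90<<21 -> acc=189756964 shift=28 [end]
Varint 1: bytes[0:4] = A4 EC BD 5A -> value 189756964 (4 byte(s))
  byte[4]=0x94 cont=1 payload=0x14=20: acc |= 20<<0 -> acc=20 shift=7
  byte[5]=0xFB cont=1 payload=0x7B=123: acc |= 123<<7 -> acc=15764 shift=14
  byte[6]=0x46 cont=0 payload=0x46=70: acc |= 70<<14 -> acc=1162644 shift=21 [end]
Varint 2: bytes[4:7] = 94 FB 46 -> value 1162644 (3 byte(s))
  byte[7]=0x08 cont=0 payload=0x08=8: acc |= 8<<0 -> acc=8 shift=7 [end]
Varint 3: bytes[7:8] = 08 -> value 8 (1 byte(s))
  byte[8]=0x7D cont=0 payload=0x7D=125: acc |= 125<<0 -> acc=125 shift=7 [end]
Varint 4: bytes[8:9] = 7D -> value 125 (1 byte(s))
  byte[9]=0xC8 cont=1 payload=0x48=72: acc |= 72<<0 -> acc=72 shift=7
  byte[10]=0x39 cont=0 payload=0x39=57: acc |= 57<<7 -> acc=7368 shift=14 [end]
Varint 5: bytes[9:11] = C8 39 -> value 7368 (2 byte(s))
  byte[11]=0xCB cont=1 payload=0x4B=75: acc |= 75<<0 -> acc=75 shift=7
  byte[12]=0x6D cont=0 payload=0x6D=109: acc |= 109<<7 -> acc=14027 shift=14 [end]
Varint 6: bytes[11:13] = CB 6D -> value 14027 (2 byte(s))

Answer: 4 3 1 1 2 2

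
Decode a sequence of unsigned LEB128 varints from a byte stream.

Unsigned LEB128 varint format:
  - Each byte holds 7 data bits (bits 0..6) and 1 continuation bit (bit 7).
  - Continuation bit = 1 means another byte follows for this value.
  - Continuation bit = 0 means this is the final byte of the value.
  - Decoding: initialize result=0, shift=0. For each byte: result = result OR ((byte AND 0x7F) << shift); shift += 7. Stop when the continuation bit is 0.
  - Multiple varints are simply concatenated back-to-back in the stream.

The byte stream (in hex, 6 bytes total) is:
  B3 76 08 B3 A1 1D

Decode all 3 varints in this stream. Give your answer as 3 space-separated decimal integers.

  byte[0]=0xB3 cont=1 payload=0x33=51: acc |= 51<<0 -> acc=51 shift=7
  byte[1]=0x76 cont=0 payload=0x76=118: acc |= 118<<7 -> acc=15155 shift=14 [end]
Varint 1: bytes[0:2] = B3 76 -> value 15155 (2 byte(s))
  byte[2]=0x08 cont=0 payload=0x08=8: acc |= 8<<0 -> acc=8 shift=7 [end]
Varint 2: bytes[2:3] = 08 -> value 8 (1 byte(s))
  byte[3]=0xB3 cont=1 payload=0x33=51: acc |= 51<<0 -> acc=51 shift=7
  byte[4]=0xA1 cont=1 payload=0x21=33: acc |= 33<<7 -> acc=4275 shift=14
  byte[5]=0x1D cont=0 payload=0x1D=29: acc |= 29<<14 -> acc=479411 shift=21 [end]
Varint 3: bytes[3:6] = B3 A1 1D -> value 479411 (3 byte(s))

Answer: 15155 8 479411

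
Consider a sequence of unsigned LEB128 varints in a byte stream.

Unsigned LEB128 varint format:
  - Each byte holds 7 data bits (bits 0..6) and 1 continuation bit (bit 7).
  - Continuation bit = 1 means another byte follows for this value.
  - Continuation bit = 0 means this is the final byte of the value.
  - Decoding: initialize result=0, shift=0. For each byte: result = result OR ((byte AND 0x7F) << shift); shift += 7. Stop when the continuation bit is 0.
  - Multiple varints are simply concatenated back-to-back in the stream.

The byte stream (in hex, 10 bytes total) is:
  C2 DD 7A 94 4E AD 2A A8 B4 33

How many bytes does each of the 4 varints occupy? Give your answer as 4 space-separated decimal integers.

Answer: 3 2 2 3

Derivation:
  byte[0]=0xC2 cont=1 payload=0x42=66: acc |= 66<<0 -> acc=66 shift=7
  byte[1]=0xDD cont=1 payload=0x5D=93: acc |= 93<<7 -> acc=11970 shift=14
  byte[2]=0x7A cont=0 payload=0x7A=122: acc |= 122<<14 -> acc=2010818 shift=21 [end]
Varint 1: bytes[0:3] = C2 DD 7A -> value 2010818 (3 byte(s))
  byte[3]=0x94 cont=1 payload=0x14=20: acc |= 20<<0 -> acc=20 shift=7
  byte[4]=0x4E cont=0 payload=0x4E=78: acc |= 78<<7 -> acc=10004 shift=14 [end]
Varint 2: bytes[3:5] = 94 4E -> value 10004 (2 byte(s))
  byte[5]=0xAD cont=1 payload=0x2D=45: acc |= 45<<0 -> acc=45 shift=7
  byte[6]=0x2A cont=0 payload=0x2A=42: acc |= 42<<7 -> acc=5421 shift=14 [end]
Varint 3: bytes[5:7] = AD 2A -> value 5421 (2 byte(s))
  byte[7]=0xA8 cont=1 payload=0x28=40: acc |= 40<<0 -> acc=40 shift=7
  byte[8]=0xB4 cont=1 payload=0x34=52: acc |= 52<<7 -> acc=6696 shift=14
  byte[9]=0x33 cont=0 payload=0x33=51: acc |= 51<<14 -> acc=842280 shift=21 [end]
Varint 4: bytes[7:10] = A8 B4 33 -> value 842280 (3 byte(s))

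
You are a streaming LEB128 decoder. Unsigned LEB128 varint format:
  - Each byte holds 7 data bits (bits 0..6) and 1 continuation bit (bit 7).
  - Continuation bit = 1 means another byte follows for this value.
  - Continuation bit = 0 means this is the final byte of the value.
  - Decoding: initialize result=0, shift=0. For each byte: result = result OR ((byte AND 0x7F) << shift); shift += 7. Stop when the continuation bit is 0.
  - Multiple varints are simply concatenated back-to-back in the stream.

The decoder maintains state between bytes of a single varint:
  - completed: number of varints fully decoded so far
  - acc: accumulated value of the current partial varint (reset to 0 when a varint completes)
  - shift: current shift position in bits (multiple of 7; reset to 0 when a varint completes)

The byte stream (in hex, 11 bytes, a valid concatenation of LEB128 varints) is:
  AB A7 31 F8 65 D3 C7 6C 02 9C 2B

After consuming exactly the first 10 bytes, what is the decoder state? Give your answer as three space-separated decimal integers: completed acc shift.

byte[0]=0xAB cont=1 payload=0x2B: acc |= 43<<0 -> completed=0 acc=43 shift=7
byte[1]=0xA7 cont=1 payload=0x27: acc |= 39<<7 -> completed=0 acc=5035 shift=14
byte[2]=0x31 cont=0 payload=0x31: varint #1 complete (value=807851); reset -> completed=1 acc=0 shift=0
byte[3]=0xF8 cont=1 payload=0x78: acc |= 120<<0 -> completed=1 acc=120 shift=7
byte[4]=0x65 cont=0 payload=0x65: varint #2 complete (value=13048); reset -> completed=2 acc=0 shift=0
byte[5]=0xD3 cont=1 payload=0x53: acc |= 83<<0 -> completed=2 acc=83 shift=7
byte[6]=0xC7 cont=1 payload=0x47: acc |= 71<<7 -> completed=2 acc=9171 shift=14
byte[7]=0x6C cont=0 payload=0x6C: varint #3 complete (value=1778643); reset -> completed=3 acc=0 shift=0
byte[8]=0x02 cont=0 payload=0x02: varint #4 complete (value=2); reset -> completed=4 acc=0 shift=0
byte[9]=0x9C cont=1 payload=0x1C: acc |= 28<<0 -> completed=4 acc=28 shift=7

Answer: 4 28 7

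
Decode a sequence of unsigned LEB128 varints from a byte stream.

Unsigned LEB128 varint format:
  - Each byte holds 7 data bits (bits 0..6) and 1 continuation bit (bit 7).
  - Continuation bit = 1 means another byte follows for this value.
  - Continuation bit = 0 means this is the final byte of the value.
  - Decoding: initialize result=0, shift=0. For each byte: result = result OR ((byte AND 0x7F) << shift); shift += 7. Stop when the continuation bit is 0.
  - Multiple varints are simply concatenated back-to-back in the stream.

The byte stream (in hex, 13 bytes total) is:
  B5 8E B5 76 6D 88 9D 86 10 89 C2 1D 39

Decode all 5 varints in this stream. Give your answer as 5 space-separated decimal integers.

Answer: 248334133 109 33656456 483593 57

Derivation:
  byte[0]=0xB5 cont=1 payload=0x35=53: acc |= 53<<0 -> acc=53 shift=7
  byte[1]=0x8E cont=1 payload=0x0E=14: acc |= 14<<7 -> acc=1845 shift=14
  byte[2]=0xB5 cont=1 payload=0x35=53: acc |= 53<<14 -> acc=870197 shift=21
  byte[3]=0x76 cont=0 payload=0x76=118: acc |= 118<<21 -> acc=248334133 shift=28 [end]
Varint 1: bytes[0:4] = B5 8E B5 76 -> value 248334133 (4 byte(s))
  byte[4]=0x6D cont=0 payload=0x6D=109: acc |= 109<<0 -> acc=109 shift=7 [end]
Varint 2: bytes[4:5] = 6D -> value 109 (1 byte(s))
  byte[5]=0x88 cont=1 payload=0x08=8: acc |= 8<<0 -> acc=8 shift=7
  byte[6]=0x9D cont=1 payload=0x1D=29: acc |= 29<<7 -> acc=3720 shift=14
  byte[7]=0x86 cont=1 payload=0x06=6: acc |= 6<<14 -> acc=102024 shift=21
  byte[8]=0x10 cont=0 payload=0x10=16: acc |= 16<<21 -> acc=33656456 shift=28 [end]
Varint 3: bytes[5:9] = 88 9D 86 10 -> value 33656456 (4 byte(s))
  byte[9]=0x89 cont=1 payload=0x09=9: acc |= 9<<0 -> acc=9 shift=7
  byte[10]=0xC2 cont=1 payload=0x42=66: acc |= 66<<7 -> acc=8457 shift=14
  byte[11]=0x1D cont=0 payload=0x1D=29: acc |= 29<<14 -> acc=483593 shift=21 [end]
Varint 4: bytes[9:12] = 89 C2 1D -> value 483593 (3 byte(s))
  byte[12]=0x39 cont=0 payload=0x39=57: acc |= 57<<0 -> acc=57 shift=7 [end]
Varint 5: bytes[12:13] = 39 -> value 57 (1 byte(s))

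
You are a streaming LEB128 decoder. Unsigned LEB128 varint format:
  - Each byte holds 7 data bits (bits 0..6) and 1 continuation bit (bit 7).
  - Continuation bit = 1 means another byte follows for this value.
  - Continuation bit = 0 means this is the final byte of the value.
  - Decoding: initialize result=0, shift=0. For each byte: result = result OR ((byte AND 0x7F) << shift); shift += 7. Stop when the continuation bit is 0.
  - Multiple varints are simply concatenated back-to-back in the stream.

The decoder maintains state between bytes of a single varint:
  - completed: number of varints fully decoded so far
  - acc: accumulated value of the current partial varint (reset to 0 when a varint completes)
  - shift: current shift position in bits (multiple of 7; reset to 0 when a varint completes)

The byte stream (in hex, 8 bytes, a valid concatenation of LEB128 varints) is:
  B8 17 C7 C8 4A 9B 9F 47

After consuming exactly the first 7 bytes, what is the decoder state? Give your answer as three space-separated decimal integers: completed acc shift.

byte[0]=0xB8 cont=1 payload=0x38: acc |= 56<<0 -> completed=0 acc=56 shift=7
byte[1]=0x17 cont=0 payload=0x17: varint #1 complete (value=3000); reset -> completed=1 acc=0 shift=0
byte[2]=0xC7 cont=1 payload=0x47: acc |= 71<<0 -> completed=1 acc=71 shift=7
byte[3]=0xC8 cont=1 payload=0x48: acc |= 72<<7 -> completed=1 acc=9287 shift=14
byte[4]=0x4A cont=0 payload=0x4A: varint #2 complete (value=1221703); reset -> completed=2 acc=0 shift=0
byte[5]=0x9B cont=1 payload=0x1B: acc |= 27<<0 -> completed=2 acc=27 shift=7
byte[6]=0x9F cont=1 payload=0x1F: acc |= 31<<7 -> completed=2 acc=3995 shift=14

Answer: 2 3995 14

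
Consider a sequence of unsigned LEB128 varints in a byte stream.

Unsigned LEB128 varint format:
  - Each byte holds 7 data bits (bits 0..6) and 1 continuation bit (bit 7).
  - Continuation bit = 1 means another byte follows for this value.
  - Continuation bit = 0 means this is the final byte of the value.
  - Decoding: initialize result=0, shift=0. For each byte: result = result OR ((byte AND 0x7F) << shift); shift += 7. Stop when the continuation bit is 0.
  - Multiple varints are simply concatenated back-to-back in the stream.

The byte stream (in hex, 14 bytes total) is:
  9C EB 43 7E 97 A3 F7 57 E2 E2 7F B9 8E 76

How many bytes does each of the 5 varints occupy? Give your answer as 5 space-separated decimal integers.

Answer: 3 1 4 3 3

Derivation:
  byte[0]=0x9C cont=1 payload=0x1C=28: acc |= 28<<0 -> acc=28 shift=7
  byte[1]=0xEB cont=1 payload=0x6B=107: acc |= 107<<7 -> acc=13724 shift=14
  byte[2]=0x43 cont=0 payload=0x43=67: acc |= 67<<14 -> acc=1111452 shift=21 [end]
Varint 1: bytes[0:3] = 9C EB 43 -> value 1111452 (3 byte(s))
  byte[3]=0x7E cont=0 payload=0x7E=126: acc |= 126<<0 -> acc=126 shift=7 [end]
Varint 2: bytes[3:4] = 7E -> value 126 (1 byte(s))
  byte[4]=0x97 cont=1 payload=0x17=23: acc |= 23<<0 -> acc=23 shift=7
  byte[5]=0xA3 cont=1 payload=0x23=35: acc |= 35<<7 -> acc=4503 shift=14
  byte[6]=0xF7 cont=1 payload=0x77=119: acc |= 119<<14 -> acc=1954199 shift=21
  byte[7]=0x57 cont=0 payload=0x57=87: acc |= 87<<21 -> acc=184406423 shift=28 [end]
Varint 3: bytes[4:8] = 97 A3 F7 57 -> value 184406423 (4 byte(s))
  byte[8]=0xE2 cont=1 payload=0x62=98: acc |= 98<<0 -> acc=98 shift=7
  byte[9]=0xE2 cont=1 payload=0x62=98: acc |= 98<<7 -> acc=12642 shift=14
  byte[10]=0x7F cont=0 payload=0x7F=127: acc |= 127<<14 -> acc=2093410 shift=21 [end]
Varint 4: bytes[8:11] = E2 E2 7F -> value 2093410 (3 byte(s))
  byte[11]=0xB9 cont=1 payload=0x39=57: acc |= 57<<0 -> acc=57 shift=7
  byte[12]=0x8E cont=1 payload=0x0E=14: acc |= 14<<7 -> acc=1849 shift=14
  byte[13]=0x76 cont=0 payload=0x76=118: acc |= 118<<14 -> acc=1935161 shift=21 [end]
Varint 5: bytes[11:14] = B9 8E 76 -> value 1935161 (3 byte(s))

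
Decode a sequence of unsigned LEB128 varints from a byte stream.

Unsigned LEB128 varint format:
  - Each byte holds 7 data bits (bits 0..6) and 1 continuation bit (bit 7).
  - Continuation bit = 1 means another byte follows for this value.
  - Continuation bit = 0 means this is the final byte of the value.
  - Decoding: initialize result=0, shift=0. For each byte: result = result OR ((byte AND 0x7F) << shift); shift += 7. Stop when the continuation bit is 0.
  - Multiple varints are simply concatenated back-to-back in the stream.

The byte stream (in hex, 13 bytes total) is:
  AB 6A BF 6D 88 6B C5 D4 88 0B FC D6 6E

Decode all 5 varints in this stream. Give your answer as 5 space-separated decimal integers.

  byte[0]=0xAB cont=1 payload=0x2B=43: acc |= 43<<0 -> acc=43 shift=7
  byte[1]=0x6A cont=0 payload=0x6A=106: acc |= 106<<7 -> acc=13611 shift=14 [end]
Varint 1: bytes[0:2] = AB 6A -> value 13611 (2 byte(s))
  byte[2]=0xBF cont=1 payload=0x3F=63: acc |= 63<<0 -> acc=63 shift=7
  byte[3]=0x6D cont=0 payload=0x6D=109: acc |= 109<<7 -> acc=14015 shift=14 [end]
Varint 2: bytes[2:4] = BF 6D -> value 14015 (2 byte(s))
  byte[4]=0x88 cont=1 payload=0x08=8: acc |= 8<<0 -> acc=8 shift=7
  byte[5]=0x6B cont=0 payload=0x6B=107: acc |= 107<<7 -> acc=13704 shift=14 [end]
Varint 3: bytes[4:6] = 88 6B -> value 13704 (2 byte(s))
  byte[6]=0xC5 cont=1 payload=0x45=69: acc |= 69<<0 -> acc=69 shift=7
  byte[7]=0xD4 cont=1 payload=0x54=84: acc |= 84<<7 -> acc=10821 shift=14
  byte[8]=0x88 cont=1 payload=0x08=8: acc |= 8<<14 -> acc=141893 shift=21
  byte[9]=0x0B cont=0 payload=0x0B=11: acc |= 11<<21 -> acc=23210565 shift=28 [end]
Varint 4: bytes[6:10] = C5 D4 88 0B -> value 23210565 (4 byte(s))
  byte[10]=0xFC cont=1 payload=0x7C=124: acc |= 124<<0 -> acc=124 shift=7
  byte[11]=0xD6 cont=1 payload=0x56=86: acc |= 86<<7 -> acc=11132 shift=14
  byte[12]=0x6E cont=0 payload=0x6E=110: acc |= 110<<14 -> acc=1813372 shift=21 [end]
Varint 5: bytes[10:13] = FC D6 6E -> value 1813372 (3 byte(s))

Answer: 13611 14015 13704 23210565 1813372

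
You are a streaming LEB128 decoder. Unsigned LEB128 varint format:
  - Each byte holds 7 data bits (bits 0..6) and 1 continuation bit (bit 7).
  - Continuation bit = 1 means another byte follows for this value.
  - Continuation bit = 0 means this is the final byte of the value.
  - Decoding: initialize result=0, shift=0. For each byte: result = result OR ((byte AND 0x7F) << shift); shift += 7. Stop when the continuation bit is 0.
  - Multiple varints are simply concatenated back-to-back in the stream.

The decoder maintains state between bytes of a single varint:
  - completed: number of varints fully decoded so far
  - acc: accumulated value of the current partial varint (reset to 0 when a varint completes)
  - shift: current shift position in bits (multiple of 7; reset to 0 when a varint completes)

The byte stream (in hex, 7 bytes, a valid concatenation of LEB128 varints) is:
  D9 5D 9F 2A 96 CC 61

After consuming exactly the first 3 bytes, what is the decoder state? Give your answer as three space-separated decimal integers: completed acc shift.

Answer: 1 31 7

Derivation:
byte[0]=0xD9 cont=1 payload=0x59: acc |= 89<<0 -> completed=0 acc=89 shift=7
byte[1]=0x5D cont=0 payload=0x5D: varint #1 complete (value=11993); reset -> completed=1 acc=0 shift=0
byte[2]=0x9F cont=1 payload=0x1F: acc |= 31<<0 -> completed=1 acc=31 shift=7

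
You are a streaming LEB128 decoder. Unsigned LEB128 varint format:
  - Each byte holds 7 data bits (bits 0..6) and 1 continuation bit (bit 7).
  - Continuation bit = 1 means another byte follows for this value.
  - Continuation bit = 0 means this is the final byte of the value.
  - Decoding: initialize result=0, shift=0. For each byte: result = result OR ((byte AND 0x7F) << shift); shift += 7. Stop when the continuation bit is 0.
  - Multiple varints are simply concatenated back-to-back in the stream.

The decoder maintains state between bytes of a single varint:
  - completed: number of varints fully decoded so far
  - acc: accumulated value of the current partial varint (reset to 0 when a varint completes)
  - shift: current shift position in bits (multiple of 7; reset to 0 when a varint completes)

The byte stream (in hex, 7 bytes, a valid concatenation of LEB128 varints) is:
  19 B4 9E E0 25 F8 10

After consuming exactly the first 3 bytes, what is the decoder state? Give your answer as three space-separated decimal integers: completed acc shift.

byte[0]=0x19 cont=0 payload=0x19: varint #1 complete (value=25); reset -> completed=1 acc=0 shift=0
byte[1]=0xB4 cont=1 payload=0x34: acc |= 52<<0 -> completed=1 acc=52 shift=7
byte[2]=0x9E cont=1 payload=0x1E: acc |= 30<<7 -> completed=1 acc=3892 shift=14

Answer: 1 3892 14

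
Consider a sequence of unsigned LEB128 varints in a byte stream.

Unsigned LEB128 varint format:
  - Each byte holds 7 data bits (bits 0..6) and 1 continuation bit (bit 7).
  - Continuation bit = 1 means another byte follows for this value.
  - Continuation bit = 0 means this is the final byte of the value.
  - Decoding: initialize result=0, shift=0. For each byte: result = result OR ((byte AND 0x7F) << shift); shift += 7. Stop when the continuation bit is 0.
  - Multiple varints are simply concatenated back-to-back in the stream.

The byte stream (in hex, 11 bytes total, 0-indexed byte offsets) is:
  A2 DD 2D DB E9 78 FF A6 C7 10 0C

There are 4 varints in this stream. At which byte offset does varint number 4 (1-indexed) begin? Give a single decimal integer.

  byte[0]=0xA2 cont=1 payload=0x22=34: acc |= 34<<0 -> acc=34 shift=7
  byte[1]=0xDD cont=1 payload=0x5D=93: acc |= 93<<7 -> acc=11938 shift=14
  byte[2]=0x2D cont=0 payload=0x2D=45: acc |= 45<<14 -> acc=749218 shift=21 [end]
Varint 1: bytes[0:3] = A2 DD 2D -> value 749218 (3 byte(s))
  byte[3]=0xDB cont=1 payload=0x5B=91: acc |= 91<<0 -> acc=91 shift=7
  byte[4]=0xE9 cont=1 payload=0x69=105: acc |= 105<<7 -> acc=13531 shift=14
  byte[5]=0x78 cont=0 payload=0x78=120: acc |= 120<<14 -> acc=1979611 shift=21 [end]
Varint 2: bytes[3:6] = DB E9 78 -> value 1979611 (3 byte(s))
  byte[6]=0xFF cont=1 payload=0x7F=127: acc |= 127<<0 -> acc=127 shift=7
  byte[7]=0xA6 cont=1 payload=0x26=38: acc |= 38<<7 -> acc=4991 shift=14
  byte[8]=0xC7 cont=1 payload=0x47=71: acc |= 71<<14 -> acc=1168255 shift=21
  byte[9]=0x10 cont=0 payload=0x10=16: acc |= 16<<21 -> acc=34722687 shift=28 [end]
Varint 3: bytes[6:10] = FF A6 C7 10 -> value 34722687 (4 byte(s))
  byte[10]=0x0C cont=0 payload=0x0C=12: acc |= 12<<0 -> acc=12 shift=7 [end]
Varint 4: bytes[10:11] = 0C -> value 12 (1 byte(s))

Answer: 10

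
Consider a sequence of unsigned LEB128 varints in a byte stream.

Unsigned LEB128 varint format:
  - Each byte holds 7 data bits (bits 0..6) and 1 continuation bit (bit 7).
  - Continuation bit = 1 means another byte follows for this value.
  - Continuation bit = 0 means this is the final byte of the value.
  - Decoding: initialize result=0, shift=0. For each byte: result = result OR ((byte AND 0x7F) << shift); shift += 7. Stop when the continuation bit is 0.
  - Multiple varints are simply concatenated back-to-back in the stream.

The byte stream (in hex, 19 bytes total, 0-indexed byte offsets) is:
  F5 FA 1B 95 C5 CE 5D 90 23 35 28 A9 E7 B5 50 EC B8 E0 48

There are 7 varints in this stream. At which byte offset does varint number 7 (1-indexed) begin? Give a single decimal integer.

Answer: 15

Derivation:
  byte[0]=0xF5 cont=1 payload=0x75=117: acc |= 117<<0 -> acc=117 shift=7
  byte[1]=0xFA cont=1 payload=0x7A=122: acc |= 122<<7 -> acc=15733 shift=14
  byte[2]=0x1B cont=0 payload=0x1B=27: acc |= 27<<14 -> acc=458101 shift=21 [end]
Varint 1: bytes[0:3] = F5 FA 1B -> value 458101 (3 byte(s))
  byte[3]=0x95 cont=1 payload=0x15=21: acc |= 21<<0 -> acc=21 shift=7
  byte[4]=0xC5 cont=1 payload=0x45=69: acc |= 69<<7 -> acc=8853 shift=14
  byte[5]=0xCE cont=1 payload=0x4E=78: acc |= 78<<14 -> acc=1286805 shift=21
  byte[6]=0x5D cont=0 payload=0x5D=93: acc |= 93<<21 -> acc=196321941 shift=28 [end]
Varint 2: bytes[3:7] = 95 C5 CE 5D -> value 196321941 (4 byte(s))
  byte[7]=0x90 cont=1 payload=0x10=16: acc |= 16<<0 -> acc=16 shift=7
  byte[8]=0x23 cont=0 payload=0x23=35: acc |= 35<<7 -> acc=4496 shift=14 [end]
Varint 3: bytes[7:9] = 90 23 -> value 4496 (2 byte(s))
  byte[9]=0x35 cont=0 payload=0x35=53: acc |= 53<<0 -> acc=53 shift=7 [end]
Varint 4: bytes[9:10] = 35 -> value 53 (1 byte(s))
  byte[10]=0x28 cont=0 payload=0x28=40: acc |= 40<<0 -> acc=40 shift=7 [end]
Varint 5: bytes[10:11] = 28 -> value 40 (1 byte(s))
  byte[11]=0xA9 cont=1 payload=0x29=41: acc |= 41<<0 -> acc=41 shift=7
  byte[12]=0xE7 cont=1 payload=0x67=103: acc |= 103<<7 -> acc=13225 shift=14
  byte[13]=0xB5 cont=1 payload=0x35=53: acc |= 53<<14 -> acc=881577 shift=21
  byte[14]=0x50 cont=0 payload=0x50=80: acc |= 80<<21 -> acc=168653737 shift=28 [end]
Varint 6: bytes[11:15] = A9 E7 B5 50 -> value 168653737 (4 byte(s))
  byte[15]=0xEC cont=1 payload=0x6C=108: acc |= 108<<0 -> acc=108 shift=7
  byte[16]=0xB8 cont=1 payload=0x38=56: acc |= 56<<7 -> acc=7276 shift=14
  byte[17]=0xE0 cont=1 payload=0x60=96: acc |= 96<<14 -> acc=1580140 shift=21
  byte[18]=0x48 cont=0 payload=0x48=72: acc |= 72<<21 -> acc=152575084 shift=28 [end]
Varint 7: bytes[15:19] = EC B8 E0 48 -> value 152575084 (4 byte(s))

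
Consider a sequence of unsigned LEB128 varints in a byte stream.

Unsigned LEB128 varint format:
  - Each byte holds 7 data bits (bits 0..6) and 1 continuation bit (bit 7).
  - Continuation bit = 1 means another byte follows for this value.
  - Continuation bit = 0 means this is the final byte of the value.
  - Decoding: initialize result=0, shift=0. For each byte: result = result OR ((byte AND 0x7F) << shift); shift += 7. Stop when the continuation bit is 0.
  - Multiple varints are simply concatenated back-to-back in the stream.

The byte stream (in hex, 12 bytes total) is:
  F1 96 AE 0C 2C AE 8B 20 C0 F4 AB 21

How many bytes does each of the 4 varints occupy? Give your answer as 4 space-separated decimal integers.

Answer: 4 1 3 4

Derivation:
  byte[0]=0xF1 cont=1 payload=0x71=113: acc |= 113<<0 -> acc=113 shift=7
  byte[1]=0x96 cont=1 payload=0x16=22: acc |= 22<<7 -> acc=2929 shift=14
  byte[2]=0xAE cont=1 payload=0x2E=46: acc |= 46<<14 -> acc=756593 shift=21
  byte[3]=0x0C cont=0 payload=0x0C=12: acc |= 12<<21 -> acc=25922417 shift=28 [end]
Varint 1: bytes[0:4] = F1 96 AE 0C -> value 25922417 (4 byte(s))
  byte[4]=0x2C cont=0 payload=0x2C=44: acc |= 44<<0 -> acc=44 shift=7 [end]
Varint 2: bytes[4:5] = 2C -> value 44 (1 byte(s))
  byte[5]=0xAE cont=1 payload=0x2E=46: acc |= 46<<0 -> acc=46 shift=7
  byte[6]=0x8B cont=1 payload=0x0B=11: acc |= 11<<7 -> acc=1454 shift=14
  byte[7]=0x20 cont=0 payload=0x20=32: acc |= 32<<14 -> acc=525742 shift=21 [end]
Varint 3: bytes[5:8] = AE 8B 20 -> value 525742 (3 byte(s))
  byte[8]=0xC0 cont=1 payload=0x40=64: acc |= 64<<0 -> acc=64 shift=7
  byte[9]=0xF4 cont=1 payload=0x74=116: acc |= 116<<7 -> acc=14912 shift=14
  byte[10]=0xAB cont=1 payload=0x2B=43: acc |= 43<<14 -> acc=719424 shift=21
  byte[11]=0x21 cont=0 payload=0x21=33: acc |= 33<<21 -> acc=69925440 shift=28 [end]
Varint 4: bytes[8:12] = C0 F4 AB 21 -> value 69925440 (4 byte(s))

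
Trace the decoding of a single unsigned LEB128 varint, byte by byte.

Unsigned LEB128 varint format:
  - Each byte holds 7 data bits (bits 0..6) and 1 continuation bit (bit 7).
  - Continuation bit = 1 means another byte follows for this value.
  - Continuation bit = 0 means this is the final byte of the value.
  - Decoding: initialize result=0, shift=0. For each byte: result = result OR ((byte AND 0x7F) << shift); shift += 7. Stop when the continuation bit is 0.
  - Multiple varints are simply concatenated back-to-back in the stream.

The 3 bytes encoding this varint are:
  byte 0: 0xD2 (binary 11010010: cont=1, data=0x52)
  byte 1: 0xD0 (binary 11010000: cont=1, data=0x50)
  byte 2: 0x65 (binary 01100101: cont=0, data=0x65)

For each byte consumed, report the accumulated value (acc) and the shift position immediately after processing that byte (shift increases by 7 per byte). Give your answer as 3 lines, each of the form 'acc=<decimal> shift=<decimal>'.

Answer: acc=82 shift=7
acc=10322 shift=14
acc=1665106 shift=21

Derivation:
byte 0=0xD2: payload=0x52=82, contrib = 82<<0 = 82; acc -> 82, shift -> 7
byte 1=0xD0: payload=0x50=80, contrib = 80<<7 = 10240; acc -> 10322, shift -> 14
byte 2=0x65: payload=0x65=101, contrib = 101<<14 = 1654784; acc -> 1665106, shift -> 21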